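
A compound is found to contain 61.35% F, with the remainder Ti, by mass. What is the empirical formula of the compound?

Assume 100 g: 61.35 g F, 38.65 g Ti.
n(F) = 61.35/19.00 = 3.229, n(Ti) = 38.65/47.87 = 0.8074
Divide by the smallest (0.8074 mol Ti): F 3.999, Ti 1.000
Ratio ≈ 4:1, so the empirical formula is F4Ti

F4Ti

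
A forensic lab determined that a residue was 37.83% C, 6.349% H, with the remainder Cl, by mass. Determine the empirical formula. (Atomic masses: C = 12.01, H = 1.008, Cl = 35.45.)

C2H4Cl

Assume 100 g: 37.83 g C, 6.349 g H, 55.821 g Cl.
Moles — C: 37.83 / 12.01 = 3.15 mol; H: 6.349 / 1.008 = 6.299 mol; Cl: 55.821 / 35.45 = 1.575 mol
Smallest is Cl at 1.575 mol; normalising gives C 2.000, H 4.000, Cl 1.000
≈ 2:4:1 → C2H4Cl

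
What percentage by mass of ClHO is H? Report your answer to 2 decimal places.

1.92%

Molar mass = 1(35.45) + 1(1.008) + 1(16.00) = 52.458 g/mol
Mass of H per mole = 1 × 1.008 = 1.008 g
% H = 1.008 / 52.458 × 100 = 1.92%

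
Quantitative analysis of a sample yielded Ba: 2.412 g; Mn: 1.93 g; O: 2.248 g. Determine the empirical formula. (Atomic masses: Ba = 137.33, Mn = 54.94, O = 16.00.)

BaMn2O8

n(Ba) = 2.412/137.33 = 0.01756, n(Mn) = 1.93/54.94 = 0.03513, n(O) = 2.248/16.00 = 0.1405
Smallest is Ba at 0.01756 mol; normalising gives Ba 1.000, Mn 2.000, O 8.000
Ratio ≈ 1:2:8, so the empirical formula is BaMn2O8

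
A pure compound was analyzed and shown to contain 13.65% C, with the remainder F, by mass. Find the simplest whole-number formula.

Assume 100 g: 13.65 g C, 86.35 g F.
n(C) = 13.65/12.01 = 1.137, n(F) = 86.35/19.00 = 4.545
Smallest is C at 1.137 mol; normalising gives C 1.000, F 3.999
Ratio ≈ 1:4, so the empirical formula is CF4

CF4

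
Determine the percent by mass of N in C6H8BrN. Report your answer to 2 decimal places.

8.05%

Molar mass = 6(12.01) + 8(1.008) + 1(79.90) + 1(14.01) = 174.034 g/mol
Mass of N per mole = 1 × 14.01 = 14.010 g
% N = 14.010 / 174.034 × 100 = 8.05%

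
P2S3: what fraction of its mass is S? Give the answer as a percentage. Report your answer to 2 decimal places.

Molar mass = 2(30.97) + 3(32.07) = 158.150 g/mol
Mass of S per mole = 3 × 32.07 = 96.210 g
% S = 96.210 / 158.150 × 100 = 60.83%

60.83%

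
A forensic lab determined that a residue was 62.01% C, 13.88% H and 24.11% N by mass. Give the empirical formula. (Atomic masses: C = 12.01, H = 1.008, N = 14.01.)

C3H8N

Assume 100 g: 62.01 g C, 13.88 g H, 24.11 g N.
n(C) = 62.01/12.01 = 5.163, n(H) = 13.88/1.008 = 13.77, n(N) = 24.11/14.01 = 1.721
Smallest is N at 1.721 mol; normalising gives C 3.000, H 8.001, N 1.000
Ratio ≈ 3:8:1, so the empirical formula is C3H8N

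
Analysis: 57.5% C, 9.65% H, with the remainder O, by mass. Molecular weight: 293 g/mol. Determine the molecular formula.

C14H28O6

Assume 100 g: 57.5 g C, 9.65 g H, 32.85 g O.
n(C) = 57.5/12.01 = 4.788, n(H) = 9.65/1.008 = 9.573, n(O) = 32.85/16.00 = 2.053
Ratios (÷ 2.053): C 2.332, H 4.663, O 1.000
Scaling by 3: C 7.00, H 13.99, O 3.00 → C7H14O3
Empirical-formula mass = 146.18 g/mol
n = 293 / 146.18 = 2.00 ≈ 2
Molecular formula = (C7H14O3)×2 = C14H28O6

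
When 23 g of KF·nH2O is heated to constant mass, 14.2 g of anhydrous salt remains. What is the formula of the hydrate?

Mass of water lost = 23 − 14.2 = 8.8 g → 8.8 / 18.02 = 0.4883 mol H2O
Molar mass of KF = 58.10 g/mol → mol KF = 14.2 / 58.10 = 0.2444
n = 0.4883 / 0.2444 = 2.00 ≈ 2 → KF·2H2O

KF·2H2O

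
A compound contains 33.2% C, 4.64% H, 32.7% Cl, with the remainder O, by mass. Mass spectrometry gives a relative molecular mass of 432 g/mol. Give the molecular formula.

C12H20Cl4O8

Assume 100 g: 33.2 g C, 4.64 g H, 32.7 g Cl, 29.46 g O.
C: 33.2 g ÷ 12.01 g/mol = 2.764 mol
H: 4.64 g ÷ 1.008 g/mol = 4.603 mol
Cl: 32.7 g ÷ 35.45 g/mol = 0.9224 mol
O: 29.46 g ÷ 16.00 g/mol = 1.841 mol
Ratios (÷ 0.9224): C 2.997, H 4.990, Cl 1.000, O 1.996
Ratio ≈ 3:5:1:2, so the empirical formula is C3H5ClO2
Empirical-formula mass = 108.52 g/mol
n = 432 / 108.52 = 3.98 ≈ 4
Molecular formula = (C3H5ClO2)×4 = C12H20Cl4O8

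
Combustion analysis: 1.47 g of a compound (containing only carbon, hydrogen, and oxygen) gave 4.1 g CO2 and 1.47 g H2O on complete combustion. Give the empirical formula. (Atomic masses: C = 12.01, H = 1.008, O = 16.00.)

mol C = 4.1 / 44.01 = 0.09316; mass C = 0.09316 × 12.01 = 1.119 g
mol H = 2 × (1.47 / 18.02) = 0.1632; mass H = 0.1632 × 1.008 = 0.1645 g
mass O = 1.47 − (1.283) = 0.1867 g → mol O = 0.01167
Ratios (÷ 0.01167): C 7.984, H 13.983, O 1.000
→ C8H14O

C8H14O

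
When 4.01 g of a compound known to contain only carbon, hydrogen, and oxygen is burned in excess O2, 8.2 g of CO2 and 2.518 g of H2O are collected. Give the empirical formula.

mol C = 8.2 / 44.01 = 0.1863; mass C = 0.1863 × 12.01 = 2.238 g
mol H = 2 × (2.518 / 18.02) = 0.2795; mass H = 0.2795 × 1.008 = 0.2817 g
mass O = 4.01 − (2.519) = 1.491 g → mol O = 0.09316
Smallest is O at 0.09316 mol; normalising gives C 2.000, H 3.000, O 1.000
≈ 2:3:1 → C2H3O

C2H3O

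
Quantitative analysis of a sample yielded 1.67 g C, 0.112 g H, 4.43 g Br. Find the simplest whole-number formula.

C5H4Br2

Moles — C: 1.67 / 12.01 = 0.1391 mol; H: 0.112 / 1.008 = 0.1111 mol; Br: 4.43 / 79.90 = 0.05544 mol
Ratios (÷ 0.05544): C 2.508, H 2.004, Br 1.000
Scaling by 2: C 5.02, H 4.01, Br 2.00 → C5H4Br2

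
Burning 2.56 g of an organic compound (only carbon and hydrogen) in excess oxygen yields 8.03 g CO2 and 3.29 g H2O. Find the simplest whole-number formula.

mol C = 8.03 / 44.01 = 0.1825; mass C = 0.1825 × 12.01 = 2.191 g
mol H = 2 × (3.29 / 18.02) = 0.3651; mass H = 0.3651 × 1.008 = 0.3681 g
Divide by the smallest (0.1825 mol C): C 1.000, H 2.001
Ratio ≈ 1:2, so the empirical formula is CH2

CH2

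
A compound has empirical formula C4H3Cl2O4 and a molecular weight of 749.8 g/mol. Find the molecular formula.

C16H12Cl8O16

Empirical-formula mass = 185.96 g/mol
n = 749.8 / 185.96 = 4.03 ≈ 4
Molecular formula = (C4H3Cl2O4)4 = C16H12Cl8O16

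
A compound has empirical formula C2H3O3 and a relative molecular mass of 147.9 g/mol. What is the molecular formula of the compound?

C4H6O6

Empirical-formula mass = 75.04 g/mol
n = 147.9 / 75.04 = 1.97 ≈ 2
Molecular formula = (C2H3O3)2 = C4H6O6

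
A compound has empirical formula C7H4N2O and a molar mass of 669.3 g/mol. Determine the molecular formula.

C35H20N10O5

Empirical-formula mass = 132.12 g/mol
n = 669.3 / 132.12 = 5.07 ≈ 5
Molecular formula = (C7H4N2O)5 = C35H20N10O5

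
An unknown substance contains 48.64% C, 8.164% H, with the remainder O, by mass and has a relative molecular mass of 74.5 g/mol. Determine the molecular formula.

Assume 100 g: 48.64 g C, 8.164 g H, 43.196 g O.
Moles — C: 48.64 / 12.01 = 4.05 mol; H: 8.164 / 1.008 = 8.099 mol; O: 43.196 / 16.00 = 2.7 mol
Ratios (÷ 2.7): C 1.500, H 3.000, O 1.000
Multiply by 2: C 3.00, H 6.00, O 2.00 → C3H6O2
Empirical-formula mass = 74.08 g/mol
n = 74.5 / 74.08 = 1.01 ≈ 1
Molecular formula = empirical formula = C3H6O2

C3H6O2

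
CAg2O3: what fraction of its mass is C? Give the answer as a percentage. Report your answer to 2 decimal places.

4.36%

Molar mass = 1(12.01) + 2(107.87) + 3(16.00) = 275.750 g/mol
Mass of C per mole = 1 × 12.01 = 12.010 g
% C = 12.010 / 275.750 × 100 = 4.36%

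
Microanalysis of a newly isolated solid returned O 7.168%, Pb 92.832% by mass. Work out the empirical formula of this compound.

OPb

Assume 100 g: 7.168 g O, 92.832 g Pb.
Moles — O: 7.168 / 16.00 = 0.448 mol; Pb: 92.832 / 207.2 = 0.448 mol
Ratios (÷ 0.448): O 1.000, Pb 1.000
≈ 1:1 → OPb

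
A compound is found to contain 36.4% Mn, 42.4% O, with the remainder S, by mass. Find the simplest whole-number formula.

MnO4S

Assume 100 g: 36.4 g Mn, 42.4 g O, 21.2 g S.
Mn: 36.4 g ÷ 54.94 g/mol = 0.6625 mol
O: 42.4 g ÷ 16.00 g/mol = 2.65 mol
S: 21.2 g ÷ 32.07 g/mol = 0.6611 mol
Divide by the smallest (0.6611 mol S): Mn 1.002, O 4.009, S 1.000
≈ 1:4:1 → MnO4S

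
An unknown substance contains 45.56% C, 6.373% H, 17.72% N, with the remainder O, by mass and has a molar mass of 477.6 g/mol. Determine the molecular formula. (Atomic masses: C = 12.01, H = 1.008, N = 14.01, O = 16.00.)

Assume 100 g: 45.56 g C, 6.373 g H, 17.72 g N, 30.347 g O.
n(C) = 45.56/12.01 = 3.794, n(H) = 6.373/1.008 = 6.322, n(N) = 17.72/14.01 = 1.265, n(O) = 30.347/16.00 = 1.897
Ratios (÷ 1.265): C 2.999, H 4.999, N 1.000, O 1.500
Scaling by 2: C 6.00, H 10.00, N 2.00, O 3.00 → C6H10N2O3
Empirical-formula mass = 158.16 g/mol
n = 477.6 / 158.16 = 3.02 ≈ 3
Molecular formula = (C6H10N2O3)×3 = C18H30N6O9

C18H30N6O9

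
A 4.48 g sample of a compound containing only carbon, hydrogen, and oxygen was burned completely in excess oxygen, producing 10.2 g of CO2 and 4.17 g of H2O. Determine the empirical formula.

mol C = 10.2 / 44.01 = 0.2318; mass C = 0.2318 × 12.01 = 2.784 g
mol H = 2 × (4.17 / 18.02) = 0.4628; mass H = 0.4628 × 1.008 = 0.4665 g
mass O = 4.48 − (3.250) = 1.230 g → mol O = 0.07687
Smallest is O at 0.07687 mol; normalising gives C 3.015, H 6.021, O 1.000
Ratio ≈ 3:6:1, so the empirical formula is C3H6O

C3H6O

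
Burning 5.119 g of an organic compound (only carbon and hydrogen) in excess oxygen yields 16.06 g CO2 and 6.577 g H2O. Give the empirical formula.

mol C = 16.06 / 44.01 = 0.3649; mass C = 0.3649 × 12.01 = 4.383 g
mol H = 2 × (6.577 / 18.02) = 0.7300; mass H = 0.7300 × 1.008 = 0.7358 g
Smallest is C at 0.3649 mol; normalising gives C 1.000, H 2.000
→ CH2

CH2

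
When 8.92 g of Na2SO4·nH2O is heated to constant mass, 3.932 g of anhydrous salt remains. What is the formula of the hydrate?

Na2SO4·10H2O

Mass of water lost = 8.92 − 3.932 = 4.988 g → 4.988 / 18.02 = 0.2768 mol H2O
Molar mass of Na2SO4 = 142.05 g/mol → mol Na2SO4 = 3.932 / 142.05 = 0.02768
n = 0.2768 / 0.02768 = 10.00 ≈ 10 → Na2SO4·10H2O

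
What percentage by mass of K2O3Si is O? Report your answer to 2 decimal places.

31.11%

Molar mass = 2(39.10) + 3(16.00) + 1(28.09) = 154.290 g/mol
Mass of O per mole = 3 × 16.00 = 48.000 g
% O = 48.000 / 154.290 × 100 = 31.11%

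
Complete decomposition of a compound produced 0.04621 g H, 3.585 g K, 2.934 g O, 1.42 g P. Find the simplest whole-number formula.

Moles — H: 0.04621 / 1.008 = 0.04584 mol; K: 3.585 / 39.10 = 0.09169 mol; O: 2.934 / 16.00 = 0.1834 mol; P: 1.42 / 30.97 = 0.04585 mol
Divide by the smallest (0.04584 mol H): H 1.000, K 2.000, O 4.000, P 1.000
→ HK2O4P

HK2O4P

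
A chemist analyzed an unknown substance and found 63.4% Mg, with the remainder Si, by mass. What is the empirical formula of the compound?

Mg2Si

Assume 100 g: 63.4 g Mg, 36.6 g Si.
n(Mg) = 63.4/24.31 = 2.608, n(Si) = 36.6/28.09 = 1.303
Ratios (÷ 1.303): Mg 2.002, Si 1.000
→ Mg2Si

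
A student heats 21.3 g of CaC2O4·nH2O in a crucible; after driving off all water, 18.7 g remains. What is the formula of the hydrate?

CaC2O4·H2O

Mass of water lost = 21.3 − 18.7 = 2.6 g → 2.6 / 18.02 = 0.1443 mol H2O
Molar mass of CaC2O4 = 128.10 g/mol → mol CaC2O4 = 18.7 / 128.10 = 0.146
n = 0.1443 / 0.146 = 0.99 ≈ 1 → CaC2O4·H2O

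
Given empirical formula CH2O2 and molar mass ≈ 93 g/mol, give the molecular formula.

Empirical-formula mass = 46.03 g/mol
n = 93 / 46.03 = 2.02 ≈ 2
Molecular formula = (CH2O2)2 = C2H4O4

C2H4O4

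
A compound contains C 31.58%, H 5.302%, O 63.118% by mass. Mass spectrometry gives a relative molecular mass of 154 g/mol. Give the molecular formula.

Assume 100 g: 31.58 g C, 5.302 g H, 63.118 g O.
Moles — C: 31.58 / 12.01 = 2.629 mol; H: 5.302 / 1.008 = 5.26 mol; O: 63.118 / 16.00 = 3.945 mol
Divide by the smallest (2.629 mol C): C 1.000, H 2.000, O 1.500
Multiply by 2: C 2.00, H 4.00, O 3.00 → C2H4O3
Empirical-formula mass = 76.05 g/mol
n = 154 / 76.05 = 2.02 ≈ 2
Molecular formula = (C2H4O3)×2 = C4H8O6

C4H8O6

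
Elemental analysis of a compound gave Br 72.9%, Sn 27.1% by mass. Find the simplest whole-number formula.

Assume 100 g: 72.9 g Br, 27.1 g Sn.
Br: 72.9 g ÷ 79.90 g/mol = 0.9124 mol
Sn: 27.1 g ÷ 118.71 g/mol = 0.2283 mol
Ratios (÷ 0.2283): Br 3.997, Sn 1.000
≈ 4:1 → Br4Sn

Br4Sn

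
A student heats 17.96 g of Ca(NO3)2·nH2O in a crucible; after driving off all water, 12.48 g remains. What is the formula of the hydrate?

Mass of water lost = 17.96 − 12.48 = 5.48 g → 5.48 / 18.02 = 0.3041 mol H2O
Molar mass of Ca(NO3)2 = 164.10 g/mol → mol Ca(NO3)2 = 12.48 / 164.10 = 0.07605
n = 0.3041 / 0.07605 = 4.00 ≈ 4 → Ca(NO3)2·4H2O

Ca(NO3)2·4H2O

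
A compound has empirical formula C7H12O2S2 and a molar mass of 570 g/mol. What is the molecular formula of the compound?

C21H36O6S6

Empirical-formula mass = 192.31 g/mol
n = 570 / 192.31 = 2.96 ≈ 3
Molecular formula = (C7H12O2S2)3 = C21H36O6S6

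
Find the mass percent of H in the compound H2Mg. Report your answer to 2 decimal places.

7.66%

Molar mass = 2(1.008) + 1(24.31) = 26.326 g/mol
Mass of H per mole = 2 × 1.008 = 2.016 g
% H = 2.016 / 26.326 × 100 = 7.66%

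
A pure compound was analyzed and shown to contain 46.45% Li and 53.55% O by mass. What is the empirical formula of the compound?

Li2O

Assume 100 g: 46.45 g Li, 53.55 g O.
n(Li) = 46.45/6.94 = 6.693, n(O) = 53.55/16.00 = 3.347
Ratios (÷ 3.347): Li 2.000, O 1.000
≈ 2:1 → Li2O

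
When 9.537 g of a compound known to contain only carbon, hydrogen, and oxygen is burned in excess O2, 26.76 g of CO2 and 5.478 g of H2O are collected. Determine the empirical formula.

mol C = 26.76 / 44.01 = 0.6080; mass C = 0.6080 × 12.01 = 7.303 g
mol H = 2 × (5.478 / 18.02) = 0.6080; mass H = 0.6080 × 1.008 = 0.6129 g
mass O = 9.537 − (7.915) = 1.622 g → mol O = 0.1013
Ratios (÷ 0.1013): C 6.000, H 5.999, O 1.000
Ratio ≈ 6:6:1, so the empirical formula is C6H6O

C6H6O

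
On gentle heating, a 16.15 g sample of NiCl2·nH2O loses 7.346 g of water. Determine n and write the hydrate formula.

Mass of anhydrous NiCl2 = 16.15 − 7.346 = 8.804 g
mol H2O = 7.346 / 18.02 = 0.4077
Molar mass of NiCl2 = 129.59 g/mol → mol NiCl2 = 8.804 / 129.59 = 0.06794
n = 0.4077 / 0.06794 = 6.00 ≈ 6 → NiCl2·6H2O

NiCl2·6H2O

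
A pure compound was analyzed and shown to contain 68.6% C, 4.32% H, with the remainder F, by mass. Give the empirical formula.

C4H3F

Assume 100 g: 68.6 g C, 4.32 g H, 27.08 g F.
C: 68.6 g ÷ 12.01 g/mol = 5.712 mol
H: 4.32 g ÷ 1.008 g/mol = 4.286 mol
F: 27.08 g ÷ 19.00 g/mol = 1.425 mol
Ratios (÷ 1.425): C 4.008, H 3.007, F 1.000
Ratio ≈ 4:3:1, so the empirical formula is C4H3F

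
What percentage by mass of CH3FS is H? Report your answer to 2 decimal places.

4.57%

Molar mass = 1(12.01) + 3(1.008) + 1(19.00) + 1(32.07) = 66.104 g/mol
Mass of H per mole = 3 × 1.008 = 3.024 g
% H = 3.024 / 66.104 × 100 = 4.57%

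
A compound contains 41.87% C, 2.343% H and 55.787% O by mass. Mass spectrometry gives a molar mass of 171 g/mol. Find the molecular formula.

Assume 100 g: 41.87 g C, 2.343 g H, 55.787 g O.
C: 41.87 g ÷ 12.01 g/mol = 3.486 mol
H: 2.343 g ÷ 1.008 g/mol = 2.324 mol
O: 55.787 g ÷ 16.00 g/mol = 3.487 mol
Ratios (÷ 2.324): C 1.500, H 1.000, O 1.500
Multiply by 2: C 3.00, H 2.00, O 3.00 → C3H2O3
Empirical-formula mass = 86.05 g/mol
n = 171 / 86.05 = 1.99 ≈ 2
Molecular formula = (C3H2O3)×2 = C6H4O6

C6H4O6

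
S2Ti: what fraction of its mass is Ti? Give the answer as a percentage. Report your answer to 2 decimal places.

42.74%

Molar mass = 2(32.07) + 1(47.87) = 112.010 g/mol
Mass of Ti per mole = 1 × 47.87 = 47.870 g
% Ti = 47.870 / 112.010 × 100 = 42.74%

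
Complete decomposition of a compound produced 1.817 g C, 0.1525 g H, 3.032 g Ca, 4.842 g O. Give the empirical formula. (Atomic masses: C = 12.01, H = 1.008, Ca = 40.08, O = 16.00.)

n(C) = 1.817/12.01 = 0.1513, n(H) = 0.1525/1.008 = 0.1513, n(Ca) = 3.032/40.08 = 0.07565, n(O) = 4.842/16.00 = 0.3026
Divide by the smallest (0.07565 mol Ca): C 2.000, H 2.000, Ca 1.000, O 4.000
Ratio ≈ 2:2:1:4, so the empirical formula is C2H2CaO4

C2H2CaO4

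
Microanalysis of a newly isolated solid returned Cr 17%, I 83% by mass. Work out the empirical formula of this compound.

CrI2

Assume 100 g: 17 g Cr, 83 g I.
Cr: 17 g ÷ 52.00 g/mol = 0.3269 mol
I: 83 g ÷ 126.90 g/mol = 0.6541 mol
Smallest is Cr at 0.3269 mol; normalising gives Cr 1.000, I 2.001
Ratio ≈ 1:2, so the empirical formula is CrI2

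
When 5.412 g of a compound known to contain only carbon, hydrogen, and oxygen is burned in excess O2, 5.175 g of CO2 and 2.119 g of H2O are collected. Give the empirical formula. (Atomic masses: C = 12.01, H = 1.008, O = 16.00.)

CH2O2

mol C = 5.175 / 44.01 = 0.1176; mass C = 0.1176 × 12.01 = 1.412 g
mol H = 2 × (2.119 / 18.02) = 0.2352; mass H = 0.2352 × 1.008 = 0.2371 g
mass O = 5.412 − (1.649) = 3.763 g → mol O = 0.2352
Divide by the smallest (0.1176 mol C): C 1.000, H 2.000, O 2.000
Ratio ≈ 1:2:2, so the empirical formula is CH2O2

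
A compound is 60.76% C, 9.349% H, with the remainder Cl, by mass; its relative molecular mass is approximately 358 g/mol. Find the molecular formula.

Assume 100 g: 60.76 g C, 9.349 g H, 29.891 g Cl.
n(C) = 60.76/12.01 = 5.059, n(H) = 9.349/1.008 = 9.275, n(Cl) = 29.891/35.45 = 0.8432
Divide by the smallest (0.8432 mol Cl): C 6.000, H 11.000, Cl 1.000
Ratio ≈ 6:11:1, so the empirical formula is C6H11Cl
Empirical-formula mass = 118.60 g/mol
n = 358 / 118.60 = 3.02 ≈ 3
Molecular formula = (C6H11Cl)×3 = C18H33Cl3

C18H33Cl3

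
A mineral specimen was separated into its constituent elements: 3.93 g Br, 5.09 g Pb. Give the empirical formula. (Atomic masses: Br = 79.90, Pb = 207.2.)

Br2Pb

Moles — Br: 3.93 / 79.90 = 0.04919 mol; Pb: 5.09 / 207.2 = 0.02457 mol
Divide by the smallest (0.02457 mol Pb): Br 2.002, Pb 1.000
Ratio ≈ 2:1, so the empirical formula is Br2Pb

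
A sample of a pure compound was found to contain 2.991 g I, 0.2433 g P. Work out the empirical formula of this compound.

I3P

Moles — I: 2.991 / 126.90 = 0.02357 mol; P: 0.2433 / 30.97 = 0.007856 mol
Smallest is P at 0.007856 mol; normalising gives I 3.000, P 1.000
Ratio ≈ 3:1, so the empirical formula is I3P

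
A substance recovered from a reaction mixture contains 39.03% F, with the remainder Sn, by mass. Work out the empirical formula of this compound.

F4Sn

Assume 100 g: 39.03 g F, 60.97 g Sn.
Moles — F: 39.03 / 19.00 = 2.054 mol; Sn: 60.97 / 118.71 = 0.5136 mol
Divide by the smallest (0.5136 mol Sn): F 4.000, Sn 1.000
Ratio ≈ 4:1, so the empirical formula is F4Sn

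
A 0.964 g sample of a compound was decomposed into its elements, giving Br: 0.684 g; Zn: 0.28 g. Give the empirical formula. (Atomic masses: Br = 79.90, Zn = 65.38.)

n(Br) = 0.684/79.90 = 0.008561, n(Zn) = 0.28/65.38 = 0.004283
Smallest is Zn at 0.004283 mol; normalising gives Br 1.999, Zn 1.000
Ratio ≈ 2:1, so the empirical formula is Br2Zn

Br2Zn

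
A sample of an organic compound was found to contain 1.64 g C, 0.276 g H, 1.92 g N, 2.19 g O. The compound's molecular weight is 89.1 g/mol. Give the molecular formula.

n(C) = 1.64/12.01 = 0.1366, n(H) = 0.276/1.008 = 0.2738, n(N) = 1.92/14.01 = 0.137, n(O) = 2.19/16.00 = 0.1369
Smallest is C at 0.1366 mol; normalising gives C 1.000, H 2.005, N 1.004, O 1.002
Ratio ≈ 1:2:1:1, so the empirical formula is CH2NO
Empirical-formula mass = 44.04 g/mol
n = 89.1 / 44.04 = 2.02 ≈ 2
Molecular formula = (CH2NO)×2 = C2H4N2O2

C2H4N2O2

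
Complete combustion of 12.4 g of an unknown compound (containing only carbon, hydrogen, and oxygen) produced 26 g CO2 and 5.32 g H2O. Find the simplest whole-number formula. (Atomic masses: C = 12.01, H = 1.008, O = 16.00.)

mol C = 26 / 44.01 = 0.5908; mass C = 0.5908 × 12.01 = 7.095 g
mol H = 2 × (5.32 / 18.02) = 0.5905; mass H = 0.5905 × 1.008 = 0.5952 g
mass O = 12.4 − (7.690) = 4.710 g → mol O = 0.2944
Smallest is O at 0.2944 mol; normalising gives C 2.007, H 2.006, O 1.000
Ratio ≈ 2:2:1, so the empirical formula is C2H2O

C2H2O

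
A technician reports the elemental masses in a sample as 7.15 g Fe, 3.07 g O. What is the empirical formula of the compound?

Fe: 7.15 g ÷ 55.85 g/mol = 0.128 mol
O: 3.07 g ÷ 16.00 g/mol = 0.1919 mol
Smallest is Fe at 0.128 mol; normalising gives Fe 1.000, O 1.499
Scaling by 2: Fe 2.00, O 3.00 → Fe2O3

Fe2O3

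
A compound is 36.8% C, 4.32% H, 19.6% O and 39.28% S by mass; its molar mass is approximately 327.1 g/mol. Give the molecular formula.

Assume 100 g: 36.8 g C, 4.32 g H, 19.6 g O, 39.28 g S.
C: 36.8 g ÷ 12.01 g/mol = 3.064 mol
H: 4.32 g ÷ 1.008 g/mol = 4.286 mol
O: 19.6 g ÷ 16.00 g/mol = 1.225 mol
S: 39.28 g ÷ 32.07 g/mol = 1.225 mol
Smallest is S at 1.225 mol; normalising gives C 2.502, H 3.499, O 1.000, S 1.000
×2: C 5.00, H 7.00, O 2.00, S 2.00 → C5H7O2S2
Empirical-formula mass = 163.25 g/mol
n = 327.1 / 163.25 = 2.00 ≈ 2
Molecular formula = (C5H7O2S2)×2 = C10H14O4S4

C10H14O4S4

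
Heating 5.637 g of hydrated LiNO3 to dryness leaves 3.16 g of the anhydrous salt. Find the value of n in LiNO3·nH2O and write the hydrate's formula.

Mass of water lost = 5.637 − 3.16 = 2.477 g → 2.477 / 18.02 = 0.1375 mol H2O
Molar mass of LiNO3 = 68.95 g/mol → mol LiNO3 = 3.16 / 68.95 = 0.04583
n = 0.1375 / 0.04583 = 3.00 ≈ 3 → LiNO3·3H2O

LiNO3·3H2O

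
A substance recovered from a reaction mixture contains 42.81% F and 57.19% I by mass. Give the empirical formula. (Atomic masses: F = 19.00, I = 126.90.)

Assume 100 g: 42.81 g F, 57.19 g I.
F: 42.81 g ÷ 19.00 g/mol = 2.253 mol
I: 57.19 g ÷ 126.90 g/mol = 0.4507 mol
Divide by the smallest (0.4507 mol I): F 5.000, I 1.000
Ratio ≈ 5:1, so the empirical formula is F5I

F5I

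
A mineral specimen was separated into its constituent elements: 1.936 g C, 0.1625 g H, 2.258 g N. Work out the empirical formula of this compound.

CHN

Moles — C: 1.936 / 12.01 = 0.1612 mol; H: 0.1625 / 1.008 = 0.1612 mol; N: 2.258 / 14.01 = 0.1612 mol
Ratios (÷ 0.1612): C 1.000, H 1.000, N 1.000
→ CHN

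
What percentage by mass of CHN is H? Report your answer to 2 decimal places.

3.73%

Molar mass = 1(12.01) + 1(1.008) + 1(14.01) = 27.028 g/mol
Mass of H per mole = 1 × 1.008 = 1.008 g
% H = 1.008 / 27.028 × 100 = 3.73%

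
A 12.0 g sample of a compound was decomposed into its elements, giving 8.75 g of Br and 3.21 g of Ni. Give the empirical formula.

Moles — Br: 8.75 / 79.90 = 0.1095 mol; Ni: 3.21 / 58.69 = 0.05469 mol
Divide by the smallest (0.05469 mol Ni): Br 2.002, Ni 1.000
→ Br2Ni

Br2Ni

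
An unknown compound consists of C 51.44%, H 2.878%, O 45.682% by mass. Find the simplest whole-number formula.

C3H2O2

Assume 100 g: 51.44 g C, 2.878 g H, 45.682 g O.
C: 51.44 g ÷ 12.01 g/mol = 4.283 mol
H: 2.878 g ÷ 1.008 g/mol = 2.855 mol
O: 45.682 g ÷ 16.00 g/mol = 2.855 mol
Ratios (÷ 2.855): C 1.500, H 1.000, O 1.000
×2: C 3.00, H 2.00, O 2.00 → C3H2O2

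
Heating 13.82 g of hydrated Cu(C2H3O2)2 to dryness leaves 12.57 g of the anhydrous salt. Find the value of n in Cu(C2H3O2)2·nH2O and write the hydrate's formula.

Mass of water lost = 13.82 − 12.57 = 1.25 g → 1.25 / 18.02 = 0.06937 mol H2O
Molar mass of Cu(C2H3O2)2 = 181.64 g/mol → mol Cu(C2H3O2)2 = 12.57 / 181.64 = 0.0692
n = 0.06937 / 0.0692 = 1.00 ≈ 1 → Cu(C2H3O2)2·H2O

Cu(C2H3O2)2·H2O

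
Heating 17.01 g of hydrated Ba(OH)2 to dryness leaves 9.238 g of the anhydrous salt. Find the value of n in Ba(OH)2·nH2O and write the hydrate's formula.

Ba(OH)2·8H2O

Mass of water lost = 17.01 − 9.238 = 7.772 g → 7.772 / 18.02 = 0.4313 mol H2O
Molar mass of Ba(OH)2 = 171.35 g/mol → mol Ba(OH)2 = 9.238 / 171.35 = 0.05391
n = 0.4313 / 0.05391 = 8.00 ≈ 8 → Ba(OH)2·8H2O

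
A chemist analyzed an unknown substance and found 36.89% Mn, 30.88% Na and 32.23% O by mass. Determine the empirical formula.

Assume 100 g: 36.89 g Mn, 30.88 g Na, 32.23 g O.
n(Mn) = 36.89/54.94 = 0.6715, n(Na) = 30.88/22.99 = 1.343, n(O) = 32.23/16.00 = 2.014
Smallest is Mn at 0.6715 mol; normalising gives Mn 1.000, Na 2.000, O 3.000
Ratio ≈ 1:2:3, so the empirical formula is MnNa2O3

MnNa2O3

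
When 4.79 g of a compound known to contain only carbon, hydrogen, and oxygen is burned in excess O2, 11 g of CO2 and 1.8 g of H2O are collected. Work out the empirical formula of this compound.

mol C = 11 / 44.01 = 0.2499; mass C = 0.2499 × 12.01 = 3.002 g
mol H = 2 × (1.8 / 18.02) = 0.1998; mass H = 0.1998 × 1.008 = 0.2014 g
mass O = 4.79 − (3.203) = 1.587 g → mol O = 0.09918
Divide by the smallest (0.09918 mol O): C 2.520, H 2.014, O 1.000
Scaling by 2: C 5.04, H 4.03, O 2.00 → C5H4O2

C5H4O2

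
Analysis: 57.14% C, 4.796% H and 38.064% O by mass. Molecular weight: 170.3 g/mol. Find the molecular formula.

Assume 100 g: 57.14 g C, 4.796 g H, 38.064 g O.
C: 57.14 g ÷ 12.01 g/mol = 4.758 mol
H: 4.796 g ÷ 1.008 g/mol = 4.758 mol
O: 38.064 g ÷ 16.00 g/mol = 2.379 mol
Ratios (÷ 2.379): C 2.000, H 2.000, O 1.000
≈ 2:2:1 → C2H2O
Empirical-formula mass = 42.04 g/mol
n = 170.3 / 42.04 = 4.05 ≈ 4
Molecular formula = (C2H2O)×4 = C8H8O4

C8H8O4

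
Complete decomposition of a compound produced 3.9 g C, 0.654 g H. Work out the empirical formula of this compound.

CH2

n(C) = 3.9/12.01 = 0.3247, n(H) = 0.654/1.008 = 0.6488
Divide by the smallest (0.3247 mol C): C 1.000, H 1.998
Ratio ≈ 1:2, so the empirical formula is CH2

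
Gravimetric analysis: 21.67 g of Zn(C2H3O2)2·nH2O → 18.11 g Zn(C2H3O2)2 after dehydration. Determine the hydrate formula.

Zn(C2H3O2)2·2H2O

Mass of water lost = 21.67 − 18.11 = 3.56 g → 3.56 / 18.02 = 0.1976 mol H2O
Molar mass of Zn(C2H3O2)2 = 183.47 g/mol → mol Zn(C2H3O2)2 = 18.11 / 183.47 = 0.09871
n = 0.1976 / 0.09871 = 2.00 ≈ 2 → Zn(C2H3O2)2·2H2O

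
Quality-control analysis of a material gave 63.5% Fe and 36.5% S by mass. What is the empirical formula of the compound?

Assume 100 g: 63.5 g Fe, 36.5 g S.
n(Fe) = 63.5/55.85 = 1.137, n(S) = 36.5/32.07 = 1.138
Smallest is Fe at 1.137 mol; normalising gives Fe 1.000, S 1.001
→ FeS

FeS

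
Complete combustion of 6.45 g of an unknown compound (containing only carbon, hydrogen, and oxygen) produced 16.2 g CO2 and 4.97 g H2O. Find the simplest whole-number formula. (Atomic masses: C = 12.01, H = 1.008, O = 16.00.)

C4H6O

mol C = 16.2 / 44.01 = 0.3681; mass C = 0.3681 × 12.01 = 4.421 g
mol H = 2 × (4.97 / 18.02) = 0.5516; mass H = 0.5516 × 1.008 = 0.5560 g
mass O = 6.45 − (4.977) = 1.473 g → mol O = 0.09207
Smallest is O at 0.09207 mol; normalising gives C 3.998, H 5.991, O 1.000
≈ 4:6:1 → C4H6O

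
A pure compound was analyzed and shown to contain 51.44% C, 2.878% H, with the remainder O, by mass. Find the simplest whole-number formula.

C3H2O2

Assume 100 g: 51.44 g C, 2.878 g H, 45.682 g O.
C: 51.44 g ÷ 12.01 g/mol = 4.283 mol
H: 2.878 g ÷ 1.008 g/mol = 2.855 mol
O: 45.682 g ÷ 16.00 g/mol = 2.855 mol
Smallest is O at 2.855 mol; normalising gives C 1.500, H 1.000, O 1.000
×2: C 3.00, H 2.00, O 2.00 → C3H2O2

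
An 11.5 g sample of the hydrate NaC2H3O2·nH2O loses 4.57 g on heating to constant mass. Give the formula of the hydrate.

Mass of anhydrous NaC2H3O2 = 11.5 − 4.57 = 6.93 g
mol H2O = 4.57 / 18.02 = 0.2536
Molar mass of NaC2H3O2 = 82.03 g/mol → mol NaC2H3O2 = 6.93 / 82.03 = 0.08448
n = 0.2536 / 0.08448 = 3.00 ≈ 3 → NaC2H3O2·3H2O

NaC2H3O2·3H2O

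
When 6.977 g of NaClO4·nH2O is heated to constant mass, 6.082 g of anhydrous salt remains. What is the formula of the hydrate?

NaClO4·H2O

Mass of water lost = 6.977 − 6.082 = 0.895 g → 0.895 / 18.02 = 0.04967 mol H2O
Molar mass of NaClO4 = 122.44 g/mol → mol NaClO4 = 6.082 / 122.44 = 0.04967
n = 0.04967 / 0.04967 = 1.00 ≈ 1 → NaClO4·H2O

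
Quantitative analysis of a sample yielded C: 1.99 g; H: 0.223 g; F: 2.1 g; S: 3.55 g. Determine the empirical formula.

C: 1.99 g ÷ 12.01 g/mol = 0.1657 mol
H: 0.223 g ÷ 1.008 g/mol = 0.2212 mol
F: 2.1 g ÷ 19.00 g/mol = 0.1105 mol
S: 3.55 g ÷ 32.07 g/mol = 0.1107 mol
Ratios (÷ 0.1105): C 1.499, H 2.002, F 1.000, S 1.002
Multiply by 2: C 3.00, H 4.00, F 2.00, S 2.00 → C3H4F2S2

C3H4F2S2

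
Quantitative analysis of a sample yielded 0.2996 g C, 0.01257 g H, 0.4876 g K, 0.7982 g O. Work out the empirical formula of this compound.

C2HKO4

n(C) = 0.2996/12.01 = 0.02495, n(H) = 0.01257/1.008 = 0.01247, n(K) = 0.4876/39.10 = 0.01247, n(O) = 0.7982/16.00 = 0.04989
Smallest is H at 0.01247 mol; normalising gives C 2.000, H 1.000, K 1.000, O 4.001
→ C2HKO4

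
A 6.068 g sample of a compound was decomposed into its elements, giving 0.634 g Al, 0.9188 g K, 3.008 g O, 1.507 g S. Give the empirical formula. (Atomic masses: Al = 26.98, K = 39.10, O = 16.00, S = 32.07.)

AlKO8S2

Moles — Al: 0.634 / 26.98 = 0.0235 mol; K: 0.9188 / 39.10 = 0.0235 mol; O: 3.008 / 16.00 = 0.188 mol; S: 1.507 / 32.07 = 0.04699 mol
Ratios (÷ 0.0235): Al 1.000, K 1.000, O 8.000, S 2.000
≈ 1:1:8:2 → AlKO8S2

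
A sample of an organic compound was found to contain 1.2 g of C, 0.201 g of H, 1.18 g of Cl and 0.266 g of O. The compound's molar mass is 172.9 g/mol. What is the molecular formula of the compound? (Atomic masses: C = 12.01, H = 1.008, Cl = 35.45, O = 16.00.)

C6H12Cl2O

Moles — C: 1.2 / 12.01 = 0.09992 mol; H: 0.201 / 1.008 = 0.1994 mol; Cl: 1.18 / 35.45 = 0.03329 mol; O: 0.266 / 16.00 = 0.01663 mol
Ratios (÷ 0.01663): C 6.010, H 11.994, Cl 2.002, O 1.000
≈ 6:12:2:1 → C6H12Cl2O
Empirical-formula mass = 171.06 g/mol
n = 172.9 / 171.06 = 1.01 ≈ 1
Molecular formula = empirical formula = C6H12Cl2O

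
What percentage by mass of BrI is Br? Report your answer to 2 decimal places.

Molar mass = 1(79.90) + 1(126.90) = 206.800 g/mol
Mass of Br per mole = 1 × 79.90 = 79.900 g
% Br = 79.900 / 206.800 × 100 = 38.64%

38.64%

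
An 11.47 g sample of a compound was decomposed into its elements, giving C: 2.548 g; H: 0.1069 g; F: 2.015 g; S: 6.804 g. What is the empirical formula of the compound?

C2HFS2

C: 2.548 g ÷ 12.01 g/mol = 0.2122 mol
H: 0.1069 g ÷ 1.008 g/mol = 0.1061 mol
F: 2.015 g ÷ 19.00 g/mol = 0.1061 mol
S: 6.804 g ÷ 32.07 g/mol = 0.2122 mol
Ratios (÷ 0.1061): C 2.001, H 1.000, F 1.000, S 2.001
→ C2HFS2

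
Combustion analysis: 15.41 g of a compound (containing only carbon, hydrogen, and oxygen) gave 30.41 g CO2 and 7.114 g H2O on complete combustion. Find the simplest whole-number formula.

mol C = 30.41 / 44.01 = 0.6910; mass C = 0.6910 × 12.01 = 8.299 g
mol H = 2 × (7.114 / 18.02) = 0.7896; mass H = 0.7896 × 1.008 = 0.7959 g
mass O = 15.41 − (9.095) = 6.315 g → mol O = 0.3947
Ratios (÷ 0.3947): C 1.751, H 2.000, O 1.000
Scaling by 4: C 7.00, H 8.00, O 4.00 → C7H8O4

C7H8O4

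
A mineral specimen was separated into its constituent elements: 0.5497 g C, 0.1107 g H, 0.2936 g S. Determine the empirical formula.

C5H12S

n(C) = 0.5497/12.01 = 0.04577, n(H) = 0.1107/1.008 = 0.1098, n(S) = 0.2936/32.07 = 0.009155
Divide by the smallest (0.009155 mol S): C 4.999, H 11.996, S 1.000
≈ 5:12:1 → C5H12S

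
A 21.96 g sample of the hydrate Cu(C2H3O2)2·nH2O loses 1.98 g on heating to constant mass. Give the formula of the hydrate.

Mass of anhydrous Cu(C2H3O2)2 = 21.96 − 1.98 = 19.98 g
mol H2O = 1.98 / 18.02 = 0.1099
Molar mass of Cu(C2H3O2)2 = 181.64 g/mol → mol Cu(C2H3O2)2 = 19.98 / 181.64 = 0.11
n = 0.1099 / 0.11 = 1.00 ≈ 1 → Cu(C2H3O2)2·H2O

Cu(C2H3O2)2·H2O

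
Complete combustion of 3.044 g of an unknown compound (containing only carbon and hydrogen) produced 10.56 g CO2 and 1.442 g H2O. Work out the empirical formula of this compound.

mol C = 10.56 / 44.01 = 0.2399; mass C = 0.2399 × 12.01 = 2.882 g
mol H = 2 × (1.442 / 18.02) = 0.1600; mass H = 0.1600 × 1.008 = 0.1613 g
Divide by the smallest (0.16 mol H): C 1.499, H 1.000
Scaling by 2: C 3.00, H 2.00 → C3H2

C3H2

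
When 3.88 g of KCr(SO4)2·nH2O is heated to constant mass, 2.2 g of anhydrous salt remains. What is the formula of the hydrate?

Mass of water lost = 3.88 − 2.2 = 1.68 g → 1.68 / 18.02 = 0.09323 mol H2O
Molar mass of KCr(SO4)2 = 283.24 g/mol → mol KCr(SO4)2 = 2.2 / 283.24 = 0.007767
n = 0.09323 / 0.007767 = 12.00 ≈ 12 → KCr(SO4)2·12H2O

KCr(SO4)2·12H2O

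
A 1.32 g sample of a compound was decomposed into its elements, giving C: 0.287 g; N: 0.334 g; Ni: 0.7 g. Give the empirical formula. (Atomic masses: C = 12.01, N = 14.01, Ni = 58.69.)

C: 0.287 g ÷ 12.01 g/mol = 0.0239 mol
N: 0.334 g ÷ 14.01 g/mol = 0.02384 mol
Ni: 0.7 g ÷ 58.69 g/mol = 0.01193 mol
Ratios (÷ 0.01193): C 2.004, N 1.999, Ni 1.000
→ C2N2Ni

C2N2Ni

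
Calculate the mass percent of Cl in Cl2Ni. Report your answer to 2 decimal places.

54.71%

Molar mass = 2(35.45) + 1(58.69) = 129.590 g/mol
Mass of Cl per mole = 2 × 35.45 = 70.900 g
% Cl = 70.900 / 129.590 × 100 = 54.71%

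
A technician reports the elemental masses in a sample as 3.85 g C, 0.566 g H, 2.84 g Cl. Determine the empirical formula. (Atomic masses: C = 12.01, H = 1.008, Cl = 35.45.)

C4H7Cl

C: 3.85 g ÷ 12.01 g/mol = 0.3206 mol
H: 0.566 g ÷ 1.008 g/mol = 0.5615 mol
Cl: 2.84 g ÷ 35.45 g/mol = 0.08011 mol
Ratios (÷ 0.08011): C 4.001, H 7.009, Cl 1.000
≈ 4:7:1 → C4H7Cl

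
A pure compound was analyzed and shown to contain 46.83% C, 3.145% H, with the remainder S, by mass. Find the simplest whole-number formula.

C5H4S2

Assume 100 g: 46.83 g C, 3.145 g H, 50.025 g S.
Moles — C: 46.83 / 12.01 = 3.899 mol; H: 3.145 / 1.008 = 3.12 mol; S: 50.025 / 32.07 = 1.56 mol
Smallest is S at 1.56 mol; normalising gives C 2.500, H 2.000, S 1.000
Scaling by 2: C 5.00, H 4.00, S 2.00 → C5H4S2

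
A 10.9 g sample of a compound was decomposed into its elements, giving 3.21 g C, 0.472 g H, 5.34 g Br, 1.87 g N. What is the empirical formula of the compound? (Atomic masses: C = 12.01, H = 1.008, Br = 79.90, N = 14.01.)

n(C) = 3.21/12.01 = 0.2673, n(H) = 0.472/1.008 = 0.4683, n(Br) = 5.34/79.90 = 0.06683, n(N) = 1.87/14.01 = 0.1335
Ratios (÷ 0.06683): C 3.999, H 7.006, Br 1.000, N 1.997
→ C4H7BrN2

C4H7BrN2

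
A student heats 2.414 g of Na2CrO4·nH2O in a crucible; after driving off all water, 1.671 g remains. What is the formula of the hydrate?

Na2CrO4·4H2O

Mass of water lost = 2.414 − 1.671 = 0.743 g → 0.743 / 18.02 = 0.04123 mol H2O
Molar mass of Na2CrO4 = 161.98 g/mol → mol Na2CrO4 = 1.671 / 161.98 = 0.01032
n = 0.04123 / 0.01032 = 4.00 ≈ 4 → Na2CrO4·4H2O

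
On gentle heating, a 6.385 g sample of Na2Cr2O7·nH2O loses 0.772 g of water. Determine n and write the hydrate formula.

Na2Cr2O7·2H2O

Mass of anhydrous Na2Cr2O7 = 6.385 − 0.772 = 5.613 g
mol H2O = 0.772 / 18.02 = 0.04284
Molar mass of Na2Cr2O7 = 261.98 g/mol → mol Na2Cr2O7 = 5.613 / 261.98 = 0.02143
n = 0.04284 / 0.02143 = 2.00 ≈ 2 → Na2Cr2O7·2H2O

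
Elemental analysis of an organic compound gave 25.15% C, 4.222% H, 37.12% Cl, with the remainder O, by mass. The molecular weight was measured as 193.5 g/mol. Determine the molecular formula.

Assume 100 g: 25.15 g C, 4.222 g H, 37.12 g Cl, 33.508 g O.
C: 25.15 g ÷ 12.01 g/mol = 2.094 mol
H: 4.222 g ÷ 1.008 g/mol = 4.188 mol
Cl: 37.12 g ÷ 35.45 g/mol = 1.047 mol
O: 33.508 g ÷ 16.00 g/mol = 2.094 mol
Ratios (÷ 1.047): C 2.000, H 4.000, Cl 1.000, O 2.000
→ C2H4ClO2
Empirical-formula mass = 95.50 g/mol
n = 193.5 / 95.50 = 2.03 ≈ 2
Molecular formula = (C2H4ClO2)×2 = C4H8Cl2O4

C4H8Cl2O4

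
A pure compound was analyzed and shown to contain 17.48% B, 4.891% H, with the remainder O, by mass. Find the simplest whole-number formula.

Assume 100 g: 17.48 g B, 4.891 g H, 77.629 g O.
Moles — B: 17.48 / 10.81 = 1.617 mol; H: 4.891 / 1.008 = 4.852 mol; O: 77.629 / 16.00 = 4.852 mol
Ratios (÷ 1.617): B 1.000, H 3.001, O 3.000
→ BH3O3

BH3O3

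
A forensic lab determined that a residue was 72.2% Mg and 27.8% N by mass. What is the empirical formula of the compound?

Assume 100 g: 72.2 g Mg, 27.8 g N.
n(Mg) = 72.2/24.31 = 2.97, n(N) = 27.8/14.01 = 1.984
Smallest is N at 1.984 mol; normalising gives Mg 1.497, N 1.000
×2: Mg 2.99, N 2.00 → Mg3N2

Mg3N2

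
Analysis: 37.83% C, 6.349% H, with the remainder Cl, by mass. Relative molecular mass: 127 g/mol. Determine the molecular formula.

C4H8Cl2

Assume 100 g: 37.83 g C, 6.349 g H, 55.821 g Cl.
n(C) = 37.83/12.01 = 3.15, n(H) = 6.349/1.008 = 6.299, n(Cl) = 55.821/35.45 = 1.575
Smallest is Cl at 1.575 mol; normalising gives C 2.000, H 4.000, Cl 1.000
→ C2H4Cl
Empirical-formula mass = 63.50 g/mol
n = 127 / 63.50 = 2.00 ≈ 2
Molecular formula = (C2H4Cl)×2 = C4H8Cl2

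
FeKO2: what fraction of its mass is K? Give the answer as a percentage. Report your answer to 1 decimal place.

30.8%

Molar mass = 1(55.85) + 1(39.10) + 2(16.00) = 126.950 g/mol
Mass of K per mole = 1 × 39.10 = 39.100 g
% K = 39.100 / 126.950 × 100 = 30.8%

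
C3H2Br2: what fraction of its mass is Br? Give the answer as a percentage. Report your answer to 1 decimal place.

Molar mass = 3(12.01) + 2(1.008) + 2(79.90) = 197.846 g/mol
Mass of Br per mole = 2 × 79.90 = 159.800 g
% Br = 159.800 / 197.846 × 100 = 80.8%

80.8%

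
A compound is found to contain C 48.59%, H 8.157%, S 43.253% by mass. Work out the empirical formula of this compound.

C3H6S

Assume 100 g: 48.59 g C, 8.157 g H, 43.253 g S.
Moles — C: 48.59 / 12.01 = 4.046 mol; H: 8.157 / 1.008 = 8.092 mol; S: 43.253 / 32.07 = 1.349 mol
Smallest is S at 1.349 mol; normalising gives C 3.000, H 6.000, S 1.000
→ C3H6S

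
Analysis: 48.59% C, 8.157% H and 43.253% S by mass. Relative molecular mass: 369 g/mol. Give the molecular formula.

Assume 100 g: 48.59 g C, 8.157 g H, 43.253 g S.
n(C) = 48.59/12.01 = 4.046, n(H) = 8.157/1.008 = 8.092, n(S) = 43.253/32.07 = 1.349
Smallest is S at 1.349 mol; normalising gives C 3.000, H 6.000, S 1.000
≈ 3:6:1 → C3H6S
Empirical-formula mass = 74.15 g/mol
n = 369 / 74.15 = 4.98 ≈ 5
Molecular formula = (C3H6S)×5 = C15H30S5

C15H30S5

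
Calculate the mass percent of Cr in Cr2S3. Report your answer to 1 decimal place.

Molar mass = 2(52.00) + 3(32.07) = 200.210 g/mol
Mass of Cr per mole = 2 × 52.00 = 104.000 g
% Cr = 104.000 / 200.210 × 100 = 51.9%

51.9%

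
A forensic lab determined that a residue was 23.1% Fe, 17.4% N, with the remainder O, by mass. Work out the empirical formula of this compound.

Assume 100 g: 23.1 g Fe, 17.4 g N, 59.5 g O.
Fe: 23.1 g ÷ 55.85 g/mol = 0.4136 mol
N: 17.4 g ÷ 14.01 g/mol = 1.242 mol
O: 59.5 g ÷ 16.00 g/mol = 3.719 mol
Divide by the smallest (0.4136 mol Fe): Fe 1.000, N 3.003, O 8.991
→ FeN3O9

FeN3O9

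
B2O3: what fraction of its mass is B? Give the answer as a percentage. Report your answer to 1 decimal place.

Molar mass = 2(10.81) + 3(16.00) = 69.620 g/mol
Mass of B per mole = 2 × 10.81 = 21.620 g
% B = 21.620 / 69.620 × 100 = 31.1%

31.1%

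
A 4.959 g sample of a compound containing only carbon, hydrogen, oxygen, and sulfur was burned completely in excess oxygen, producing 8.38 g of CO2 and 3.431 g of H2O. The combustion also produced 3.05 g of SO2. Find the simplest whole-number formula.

C4H8OS

mol C = 8.38 / 44.01 = 0.1904; mass C = 0.1904 × 12.01 = 2.287 g
mol H = 2 × (3.431 / 18.02) = 0.3808; mass H = 0.3808 × 1.008 = 0.3838 g
mol S = 3.05 / 64.07 = 0.04760; mass S = 1.527 g
mass O = 4.959 − (4.197) = 0.7616 g → mol O = 0.04760
Smallest is O at 0.0476 mol; normalising gives C 4.000, H 7.999, O 1.000, S 1.000
≈ 4:8:1:1 → C4H8OS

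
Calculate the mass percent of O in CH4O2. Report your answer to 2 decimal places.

66.61%

Molar mass = 1(12.01) + 4(1.008) + 2(16.00) = 48.042 g/mol
Mass of O per mole = 2 × 16.00 = 32.000 g
% O = 32.000 / 48.042 × 100 = 66.61%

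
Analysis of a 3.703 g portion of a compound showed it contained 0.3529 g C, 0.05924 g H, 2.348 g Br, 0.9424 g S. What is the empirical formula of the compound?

CH2BrS

Moles — C: 0.3529 / 12.01 = 0.02938 mol; H: 0.05924 / 1.008 = 0.05877 mol; Br: 2.348 / 79.90 = 0.02939 mol; S: 0.9424 / 32.07 = 0.02939 mol
Ratios (÷ 0.02938): C 1.000, H 2.000, Br 1.000, S 1.000
Ratio ≈ 1:2:1:1, so the empirical formula is CH2BrS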